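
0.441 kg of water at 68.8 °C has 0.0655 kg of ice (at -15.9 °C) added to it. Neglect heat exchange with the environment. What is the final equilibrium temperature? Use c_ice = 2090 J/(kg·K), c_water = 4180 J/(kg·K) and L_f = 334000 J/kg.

Setting the total heat transfer to zero:
ice -15.9→0 °C: 0.0655×2090×15.9 = 2176.6; fusion: m_ice L_f = 0.0655×334000 = 21877; warm the meltwater: 273.79 T; water: 1843.4(T − 68.8)
2117.2 T = 126825 − 24054 = 102771
T ≈ 48.54 °C (positive, so assuming full melt was valid).

T_f ≈ 48.5 °C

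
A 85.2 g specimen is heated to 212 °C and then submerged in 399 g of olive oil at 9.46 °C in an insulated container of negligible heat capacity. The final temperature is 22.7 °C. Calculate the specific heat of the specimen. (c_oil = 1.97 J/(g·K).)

c ≈ 0.645 J/(g·K)

Net heat exchanged in the isolated system is zero:
85.2×c×(22.7 − 212) + 399×1.97×(22.7 − 9.46) = 0
-16128 c = -10407
c = -10407/-16128 ≈ 0.6453 J/(g·K)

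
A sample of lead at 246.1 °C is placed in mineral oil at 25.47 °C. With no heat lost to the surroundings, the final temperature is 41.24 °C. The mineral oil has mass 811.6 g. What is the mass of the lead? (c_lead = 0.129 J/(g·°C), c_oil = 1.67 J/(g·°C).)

Heat lost by the lead = heat gained by the oil:
m·0.129·(246.1 − 41.24) = 811.6·1.67·(41.24 − 25.47)
26.43 m = 21374  ⇒  m ≈ 808.8 g

m ≈ 809 g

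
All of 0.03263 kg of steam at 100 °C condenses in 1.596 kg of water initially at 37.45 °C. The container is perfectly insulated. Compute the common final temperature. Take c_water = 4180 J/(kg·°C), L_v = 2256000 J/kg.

Taking heat into each body as positive, Σ m c ΔT = 0:
steam→water at 100 °C releases m L_v = 0.03263·2256000 = 73613; condensed water 100 °C→T: 136.39(T − 100); water warms: 1.596·4180·(T − 37.45) = 6671.3(T − 37.45)
6807.7 T = 73613 + 13639 + 249839 = 337092
T ≈ 49.52 °C, under the boiling point, so the assumption holds.

T_f ≈ 49.5 °C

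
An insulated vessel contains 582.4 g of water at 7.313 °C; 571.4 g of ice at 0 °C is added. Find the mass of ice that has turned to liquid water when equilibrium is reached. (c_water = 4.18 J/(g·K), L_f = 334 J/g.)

Heat available from the water dropping to 0 °C: 582.4·4.18·7.313 = 17803 J.
Fully melting the ice requires m_ice L_f = 571.4·334 = 190848 J.
17803 J < 190848 J, so only part of the ice melts and the system sits at 0 °C.
m_melted·334 = 17803  ⇒  m_melted ≈ 53.3 g.

m_melted ≈ 53.3 g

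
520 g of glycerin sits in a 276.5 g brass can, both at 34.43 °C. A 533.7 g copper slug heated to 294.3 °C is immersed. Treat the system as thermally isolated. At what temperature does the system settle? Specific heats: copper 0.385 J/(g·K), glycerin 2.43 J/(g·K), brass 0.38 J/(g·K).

With ΣQ=0 the equilibrium temperature is the m·c-weighted mean:
T_f = (205.47*294.3 + 1263.6*34.43 + 105.07*34.43) / (205.47 + 1263.6 + 105.07)
    = 107594 / 1574.1 ≈ 68.35 °C

T_f ≈ 68.4 °C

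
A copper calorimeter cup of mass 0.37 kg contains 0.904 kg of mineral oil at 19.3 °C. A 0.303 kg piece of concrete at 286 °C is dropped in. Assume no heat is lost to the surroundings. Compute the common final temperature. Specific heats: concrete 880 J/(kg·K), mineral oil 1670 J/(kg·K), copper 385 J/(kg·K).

T_f ≈ 56.4 °C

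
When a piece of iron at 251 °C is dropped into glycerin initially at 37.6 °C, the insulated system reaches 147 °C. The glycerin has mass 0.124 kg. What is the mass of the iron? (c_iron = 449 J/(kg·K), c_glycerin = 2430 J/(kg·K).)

Energy conservation, ΣQ = 0:
m×449×(147 − 251) + 0.124×2430×(147 − 37.6) = 0
-46696 m = -32964
m = -32964/-46696 ≈ 0.7059 kg

m ≈ 0.706 kg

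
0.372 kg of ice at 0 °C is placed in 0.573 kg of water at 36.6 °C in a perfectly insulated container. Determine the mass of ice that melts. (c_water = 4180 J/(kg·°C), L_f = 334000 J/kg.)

m_melted ≈ 0.262 kg

Heat available from the water dropping to 0 °C: 0.573×4180×36.6 = 87662 J.
Melting all 0.372 kg of ice would need 0.372×334000 = 124248 J.
Since 87662 < 124248 J, not all the ice melts; equilibrium is at 0 °C.
m_melt = 87662 / L_f = 0.2625 kg.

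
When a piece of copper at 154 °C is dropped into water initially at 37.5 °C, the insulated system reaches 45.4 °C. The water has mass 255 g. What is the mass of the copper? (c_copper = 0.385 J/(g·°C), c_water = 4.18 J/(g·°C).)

m ≈ 201 g

|Q_copper| = |Q_water|:
m×0.385×(154 − 45.4) = 255×4.18×(45.4 − 37.5)
41.81 m = 8420.6  ⇒  m ≈ 201.4 g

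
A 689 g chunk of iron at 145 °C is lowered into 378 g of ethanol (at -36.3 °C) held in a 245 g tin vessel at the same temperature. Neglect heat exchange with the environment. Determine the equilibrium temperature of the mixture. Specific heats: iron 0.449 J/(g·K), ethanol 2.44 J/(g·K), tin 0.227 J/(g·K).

T_f ≈ 7.3 °C

Energy conservation, ΣQ = 0:
689·0.449·(T − 145) + 378·2.44·(T − (-36.3)) + 245·0.227·(T − (-36.3)) = 0
309.36(T − 145) + 922.32(T − (-36.3)) + 55.62(T − (-36.3)) = 0
(309.36 + 922.32 + 55.62) T = 309.36·145 + 922.32·(-36.3) + 55.62·(-36.3)
T = 9358.3/1287.3 ≈ 7.27 °C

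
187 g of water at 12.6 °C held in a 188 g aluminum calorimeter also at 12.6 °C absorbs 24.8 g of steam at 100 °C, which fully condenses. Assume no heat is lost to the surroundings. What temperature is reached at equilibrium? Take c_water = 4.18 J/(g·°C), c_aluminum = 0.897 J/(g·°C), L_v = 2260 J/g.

T_f ≈ 74.4 °C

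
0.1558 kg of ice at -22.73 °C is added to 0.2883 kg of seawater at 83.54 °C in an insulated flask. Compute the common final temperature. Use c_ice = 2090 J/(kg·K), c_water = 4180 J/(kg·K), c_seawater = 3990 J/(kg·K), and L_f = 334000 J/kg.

Sum of m c ΔT and latent-heat terms is zero:
ice -22.73→0 °C: 0.1558·2090·22.73 = 7401.4; melt ice: 0.1558·334000 = 52037; meltwater 0→T: 0.1558·4180·T = 651.24 T; seawater: 1150.3(T − 83.54)
1801.6 T = 96097 − 59439 = 36659
T ≈ 20.35 °C. Since T > 0 °C, the all-ice-melts assumption holds.

T_f ≈ 20.3 °C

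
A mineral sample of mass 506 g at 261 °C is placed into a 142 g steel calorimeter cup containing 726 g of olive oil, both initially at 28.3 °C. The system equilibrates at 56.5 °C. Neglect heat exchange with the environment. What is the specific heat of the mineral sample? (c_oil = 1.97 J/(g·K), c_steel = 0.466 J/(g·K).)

Energy conservation, ΣQ = 0:
506·c·(56.5 − 261) + 726·1.97·(56.5 − 28.3) + 142·0.466·(56.5 − 28.3) = 0
-103477 c = -42198
c = -42198/-103477 ≈ 0.4078 J/(g·K)

c ≈ 0.408 J/(g·K)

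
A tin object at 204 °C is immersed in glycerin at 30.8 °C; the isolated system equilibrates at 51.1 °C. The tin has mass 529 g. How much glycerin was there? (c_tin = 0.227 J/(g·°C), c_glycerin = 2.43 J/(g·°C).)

Let T be the final temperature. ΣQ_i = 0:
529×0.227×(51.1 − 204) + m×2.43×(51.1 − 30.8) = 0
49.33 m = 18361
m = 18361/49.33 ≈ 372.2 g

m ≈ 372 g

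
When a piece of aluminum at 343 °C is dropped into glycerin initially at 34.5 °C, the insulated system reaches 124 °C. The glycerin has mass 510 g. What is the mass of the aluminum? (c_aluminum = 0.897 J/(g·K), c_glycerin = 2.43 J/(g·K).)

Heat lost by the aluminum = heat gained by the glycerin:
m×0.897×(343 − 124) = 510×2.43×(124 − 34.5)
196.44 m = 110917  ⇒  m ≈ 564.6 g

m ≈ 565 g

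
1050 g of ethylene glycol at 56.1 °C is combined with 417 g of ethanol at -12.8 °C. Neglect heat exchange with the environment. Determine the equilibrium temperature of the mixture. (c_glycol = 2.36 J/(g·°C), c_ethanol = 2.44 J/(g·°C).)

T_f ≈ 36.0 °C

Energy conservation, ΣQ = 0:
1050×2.36×(T − 56.1) + 417×2.44×(T − (-12.8)) = 0
2478(T − 56.1) + 1017.5(T − (-12.8)) = 0
3495.5 T = 125992
T = 125992 / 3495.5 = 36 °C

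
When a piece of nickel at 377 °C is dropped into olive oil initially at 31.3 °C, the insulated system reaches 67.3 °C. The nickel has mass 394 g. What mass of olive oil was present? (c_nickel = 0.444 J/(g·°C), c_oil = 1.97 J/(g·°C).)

Energy conservation, ΣQ = 0:
394×0.444×(67.3 − 377) + m×1.97×(67.3 − 31.3) = 0
70.92 m = 54178
m = 54178/70.92 ≈ 763.9 g

m ≈ 764 g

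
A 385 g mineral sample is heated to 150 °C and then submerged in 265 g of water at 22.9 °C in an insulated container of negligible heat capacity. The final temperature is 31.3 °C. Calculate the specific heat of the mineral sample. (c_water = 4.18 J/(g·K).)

Setting the total heat transfer to zero:
385×c×(31.3 − 150) + 265×4.18×(31.3 − 22.9) = 0
-45700 c = -9304.7
c = -9304.7/-45700 ≈ 0.2036 J/(g·K)

c ≈ 0.204 J/(g·K)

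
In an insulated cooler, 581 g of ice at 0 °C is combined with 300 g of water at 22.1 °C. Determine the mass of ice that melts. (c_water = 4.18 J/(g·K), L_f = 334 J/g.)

Water can give up m c ΔT = 300·4.18·22.1 = 27713 J before reaching 0 °C.
To melt every bit of ice: 581·334 = 194054 J.
27713 J < 194054 J, so only part of the ice melts and the system sits at 0 °C.
m_melted·334 = 27713  ⇒  m_melted ≈ 82.97 g.

m_melted ≈ 83 g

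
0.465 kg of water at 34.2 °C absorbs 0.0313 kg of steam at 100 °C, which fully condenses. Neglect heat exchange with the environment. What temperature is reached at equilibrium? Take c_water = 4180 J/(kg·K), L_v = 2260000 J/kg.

T_f ≈ 72.4 °C

Sum of m c ΔT and latent-heat terms is zero:
steam→water at 100 °C releases m L_v = 0.0313·2260000 = 70738
  condensate cools 100→T: 0.0313·4180·(T − 100) = 130.83(T − 100)
  original water: 1943.7(T − 34.2)
2074.5 T = 70738 + 13083 + 66475 = 150296
T ≈ 72.45 °C (< 100 °C, so full condensation is consistent).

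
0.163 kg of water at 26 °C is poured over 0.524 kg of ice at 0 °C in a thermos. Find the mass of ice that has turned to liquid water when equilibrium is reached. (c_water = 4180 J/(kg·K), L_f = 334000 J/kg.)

m_melted ≈ 0.053 kg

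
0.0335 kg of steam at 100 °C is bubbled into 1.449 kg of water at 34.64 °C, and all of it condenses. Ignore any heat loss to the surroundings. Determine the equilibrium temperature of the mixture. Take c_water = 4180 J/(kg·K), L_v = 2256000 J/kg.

Taking heat into each body as positive, Σ m c ΔT = 0:
latent heat released on condensation: 0.0335·2256000 = 75576; condensate cools 100→T: 0.0335·4180·(T − 100) = 140.03(T − 100); original water: 6056.8(T − 34.64)
6196.9 T = 75576 + 14003 + 209808 = 299387
T ≈ 48.31 °C (< 100 °C, so full condensation is consistent).

T_f ≈ 48.3 °C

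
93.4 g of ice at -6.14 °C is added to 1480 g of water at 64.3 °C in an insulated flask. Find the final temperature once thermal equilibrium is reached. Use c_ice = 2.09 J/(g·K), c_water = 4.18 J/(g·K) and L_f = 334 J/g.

T_f ≈ 55.6 °C

Setting the total heat transfer to zero:
ice -6.14→0 °C: 93.4·2.09·6.14 = 1198.6
  latent heat to melt: 93.4·334 = 31196
  meltwater 0→T: 93.4·4.18·T = 390.41 T
  water: 6186.4(T − 64.3)
6576.8 T = 397786 − 32394 = 365391
T ≈ 55.56 °C. Since T > 0 °C, the all-ice-melts assumption holds.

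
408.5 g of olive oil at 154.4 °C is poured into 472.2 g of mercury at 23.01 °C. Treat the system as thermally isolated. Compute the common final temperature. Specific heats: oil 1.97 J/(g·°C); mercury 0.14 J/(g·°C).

Heat gained plus heat lost sum to zero:
408.5*1.97*(T − 154.4) + 472.2*0.14*(T − 23.01) = 0
804.75(T − 154.4) + 66.11(T − 23.01) = 0
870.85 T = 125774
T ≈ 144.43 °C

T_f ≈ 144.4 °C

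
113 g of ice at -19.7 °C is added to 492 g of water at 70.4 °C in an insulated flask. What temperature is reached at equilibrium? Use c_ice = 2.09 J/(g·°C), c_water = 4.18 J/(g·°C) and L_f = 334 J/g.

Heat gained plus heat lost sum to zero:
ice -19.7→0 °C: 113·2.09·19.7 = 4652.5; fusion: m_ice L_f = 113·334 = 37742; meltwater 0→T: 113·4.18·T = 472.34 T; water cools: 492·4.18·(T − 70.4) = 2056.6(T − 70.4)
2528.9 T = 144782 − 42395 = 102387
T ≈ 40.49 °C. Since T > 0 °C, the all-ice-melts assumption holds.

T_f ≈ 40.5 °C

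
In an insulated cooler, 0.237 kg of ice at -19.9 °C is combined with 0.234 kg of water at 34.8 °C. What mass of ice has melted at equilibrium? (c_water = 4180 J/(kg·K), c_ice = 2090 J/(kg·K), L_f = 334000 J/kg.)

Heat available from the water dropping to 0 °C: 0.234×4180×34.8 = 34039 J.
Of that, 0.237×2090×19.9 = 9857.1 J goes to bring the ice to 0 °C, leaving 24182 J.
Fully melting the ice requires m_ice L_f = 0.237×334000 = 79158 J.
That's not enough to melt it all — equilibrium is at 0 °C with ice remaining.
m_melted×334000 = 24182  ⇒  m_melted ≈ 0.0724 kg.

m_melted ≈ 0.0724 kg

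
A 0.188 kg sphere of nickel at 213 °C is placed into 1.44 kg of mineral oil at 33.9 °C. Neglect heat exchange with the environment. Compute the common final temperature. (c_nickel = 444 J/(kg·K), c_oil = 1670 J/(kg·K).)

|Q_nickel| = |Q_oil|:
0.188·444·(213 − T) = 1.44·1670·(T − 33.9)
83.47(213 − T) = 2404.8(T − 33.9)
2488.3 T = 99302  ⇒  T ≈ 39.91 °C

T_f ≈ 39.9 °C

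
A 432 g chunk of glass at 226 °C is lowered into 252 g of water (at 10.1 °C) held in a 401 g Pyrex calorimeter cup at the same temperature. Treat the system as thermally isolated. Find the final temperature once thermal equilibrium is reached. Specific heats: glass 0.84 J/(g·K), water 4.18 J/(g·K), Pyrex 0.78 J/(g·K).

T_f ≈ 55.4 °C

Energy conservation, ΣQ = 0:
432·0.84·(T − 226) + 252·4.18·(T − 10.1) + 401·0.78·(T − 10.1) = 0
1729 T = 95809
T = 95809/1729 ≈ 55.41 °C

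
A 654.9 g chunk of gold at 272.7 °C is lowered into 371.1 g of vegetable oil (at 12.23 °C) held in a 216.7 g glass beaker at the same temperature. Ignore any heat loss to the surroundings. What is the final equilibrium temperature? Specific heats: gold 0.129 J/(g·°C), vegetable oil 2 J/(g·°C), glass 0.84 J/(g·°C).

Let T be the final temperature. ΣQ_i = 0:
654.9*0.129*(T − 272.7) + 371.1*2*(T − 12.23) + 216.7*0.84*(T − 12.23) = 0
84.48(T − 272.7) + 742.2(T − 12.23) + 182.03(T − 12.23) = 0
(84.48 + 742.2 + 182.03) T = 84.48*272.7 + 742.2*12.23 + 182.03*12.23
T = 34342/1008.7 ≈ 34.05 °C

T_f ≈ 34.0 °C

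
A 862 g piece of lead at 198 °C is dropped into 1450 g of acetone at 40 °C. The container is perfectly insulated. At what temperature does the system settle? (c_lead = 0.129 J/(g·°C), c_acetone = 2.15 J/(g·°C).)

Heat gained plus heat lost sum to zero:
862·0.129·(T − 198) + 1450·2.15·(T − 40) = 0
111.2(T − 198) + 3117.5(T − 40) = 0
(111.2 + 3117.5) T = 111.2·198 + 3117.5·40
T ≈ 45.44 °C

T_f ≈ 45.4 °C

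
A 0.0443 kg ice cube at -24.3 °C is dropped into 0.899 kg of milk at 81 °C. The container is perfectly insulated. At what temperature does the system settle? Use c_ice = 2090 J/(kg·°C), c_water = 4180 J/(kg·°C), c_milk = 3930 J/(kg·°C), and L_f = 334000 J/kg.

T_f ≈ 72.4 °C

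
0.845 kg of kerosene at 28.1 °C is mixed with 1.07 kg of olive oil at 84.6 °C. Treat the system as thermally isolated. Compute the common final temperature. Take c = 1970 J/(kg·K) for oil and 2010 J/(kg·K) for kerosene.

T_f ≈ 59.4 °C

Energy conservation, ΣQ = 0:
1.07×1970×(T − 84.6) + 0.845×2010×(T − 28.1) = 0
3806.4 T = 226055
T ≈ 59.39 °C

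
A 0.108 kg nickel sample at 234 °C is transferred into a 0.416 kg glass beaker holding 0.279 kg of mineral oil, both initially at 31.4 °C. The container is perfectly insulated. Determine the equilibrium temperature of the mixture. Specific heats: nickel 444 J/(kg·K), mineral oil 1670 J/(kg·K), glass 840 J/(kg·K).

T_f ≈ 42.7 °C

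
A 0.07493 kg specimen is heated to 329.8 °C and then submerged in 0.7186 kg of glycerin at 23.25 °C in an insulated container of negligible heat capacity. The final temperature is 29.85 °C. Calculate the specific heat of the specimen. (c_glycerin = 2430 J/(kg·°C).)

Setting the total heat transfer to zero:
0.07493·c·(29.85 − 329.8) + 0.7186·2430·(29.85 − 23.25) = 0
-22.48 c = -11525
c = -11525/-22.48 ≈ 512.8 J/(kg·°C)

c ≈ 513 J/(kg·°C)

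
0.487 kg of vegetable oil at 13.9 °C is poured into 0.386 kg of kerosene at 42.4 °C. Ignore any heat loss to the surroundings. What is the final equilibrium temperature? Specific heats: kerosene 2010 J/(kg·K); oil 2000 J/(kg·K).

T_f ≈ 26.5 °C

Setting the total heat transfer to zero:
0.386·2010·(T − 42.4) + 0.487·2000·(T − 13.9) = 0
(775.86 + 974) T = 775.86·42.4 + 974·13.9
T = 46435/1749.9 ≈ 26.54 °C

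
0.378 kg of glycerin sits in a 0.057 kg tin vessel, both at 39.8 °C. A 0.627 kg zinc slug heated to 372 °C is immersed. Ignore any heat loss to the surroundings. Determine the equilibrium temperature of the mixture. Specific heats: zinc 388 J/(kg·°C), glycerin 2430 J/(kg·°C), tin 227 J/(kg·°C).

T_f ≈ 108.6 °C

Setting the total heat transfer to zero:
0.627×388×(T − 372) + 0.378×2430×(T − 39.8) + 0.057×227×(T − 39.8) = 0
243.28(T − 372) + 918.54(T − 39.8) + 12.94(T − 39.8) = 0
1174.8 T = 127572
T = 127572 / 1174.8 = 109 °C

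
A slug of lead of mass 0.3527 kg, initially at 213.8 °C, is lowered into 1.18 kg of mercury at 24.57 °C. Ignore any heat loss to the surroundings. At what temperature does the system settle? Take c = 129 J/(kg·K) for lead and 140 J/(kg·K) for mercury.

T_f ≈ 65.4 °C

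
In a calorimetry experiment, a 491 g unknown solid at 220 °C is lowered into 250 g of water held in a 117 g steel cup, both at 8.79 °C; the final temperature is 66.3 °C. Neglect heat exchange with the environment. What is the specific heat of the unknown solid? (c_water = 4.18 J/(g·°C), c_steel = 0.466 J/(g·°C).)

c ≈ 0.838 J/(g·°C)

Taking heat into each body as positive, Σ m c ΔT = 0:
491×c×(66.3 − 220) + 250×4.18×(66.3 − 8.79) + 117×0.466×(66.3 − 8.79) = 0
-75467 c = -63234
c = -63234/-75467 ≈ 0.8379 J/(g·°C)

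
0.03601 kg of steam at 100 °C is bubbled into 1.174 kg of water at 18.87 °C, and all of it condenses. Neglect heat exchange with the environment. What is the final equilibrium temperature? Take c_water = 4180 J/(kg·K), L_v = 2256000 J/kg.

T_f ≈ 37.3 °C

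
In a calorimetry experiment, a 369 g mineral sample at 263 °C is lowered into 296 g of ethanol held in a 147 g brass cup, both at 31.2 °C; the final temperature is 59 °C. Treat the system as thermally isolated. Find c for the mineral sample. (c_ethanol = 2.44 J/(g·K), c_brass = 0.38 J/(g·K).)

Conservation of energy gives ΣQ = 0:
369×c×(59 − 263) + 296×2.44×(59 − 31.2) + 147×0.38×(59 − 31.2) = 0
-75276 c = -21631
c = -21631/-75276 ≈ 0.2874 J/(g·K)

c ≈ 0.287 J/(g·K)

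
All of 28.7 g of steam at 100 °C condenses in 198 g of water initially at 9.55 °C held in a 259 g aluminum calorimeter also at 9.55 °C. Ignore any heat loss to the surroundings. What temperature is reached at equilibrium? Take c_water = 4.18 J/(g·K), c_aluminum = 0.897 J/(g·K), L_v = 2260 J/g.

Heat gained plus heat lost sum to zero:
latent heat released on condensation: 28.7·2260 = 64862
  condensate cools 100→T: 28.7·4.18·(T − 100) = 119.97(T − 100)
  original water: 827.64(T − 9.55)
  aluminum cup: 259·0.897·(T − 9.55) = 232.32(T − 9.55)
1179.9 T = 64862 + 11997 + 10123 = 86981
T ≈ 73.72 °C (< 100 °C, so full condensation is consistent).

T_f ≈ 73.7 °C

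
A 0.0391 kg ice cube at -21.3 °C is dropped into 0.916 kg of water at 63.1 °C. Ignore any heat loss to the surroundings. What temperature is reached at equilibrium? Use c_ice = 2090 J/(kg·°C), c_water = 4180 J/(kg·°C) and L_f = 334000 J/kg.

T_f ≈ 56.8 °C

Energy conservation, ΣQ = 0:
warm ice to 0 °C: 0.0391·2090·(0 − (-21.3)) = 1740.6
  melt ice: 0.0391·334000 = 13059
  warm the meltwater: 163.44 T
  water cools: 0.916·4180·(T − 63.1) = 3828.9(T − 63.1)
3992.3 T = 241602 − 14800 = 226802
T ≈ 56.81 °C. Since T > 0 °C, the all-ice-melts assumption holds.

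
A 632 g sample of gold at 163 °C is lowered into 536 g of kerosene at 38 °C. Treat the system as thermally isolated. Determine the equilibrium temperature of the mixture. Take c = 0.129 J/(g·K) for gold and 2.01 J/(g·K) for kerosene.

T_f ≈ 46.8 °C

|Q_gold| = |Q_kerosene|:
632*0.129*(163 − T) = 536*2.01*(T − 38)
81.53(163 − T) = 1077.4(T − 38)
1158.9 T = 54229  ⇒  T ≈ 46.79 °C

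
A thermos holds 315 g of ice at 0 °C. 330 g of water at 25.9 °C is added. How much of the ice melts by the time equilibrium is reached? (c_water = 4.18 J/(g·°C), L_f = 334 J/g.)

Cooling the water to 0 °C releases 330×4.18×25.9 = 35726 J.
To melt every bit of ice: 315×334 = 105210 J.
35726 J < 105210 J, so only part of the ice melts and the system sits at 0 °C.
Mass melted = 35726/334 ≈ 107 g.

m_melted ≈ 107 g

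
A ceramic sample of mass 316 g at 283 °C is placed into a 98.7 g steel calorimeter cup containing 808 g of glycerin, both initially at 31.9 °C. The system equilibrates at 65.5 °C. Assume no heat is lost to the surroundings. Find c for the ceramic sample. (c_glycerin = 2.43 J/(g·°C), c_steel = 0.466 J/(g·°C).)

Taking heat into each body as positive, Σ m c ΔT = 0:
316·c·(65.5 − 283) + 808·2.43·(65.5 − 31.9) + 98.7·0.466·(65.5 − 31.9) = 0
-68730 c = -67517
c = -67517/-68730 ≈ 0.9824 J/(g·°C)

c ≈ 0.982 J/(g·°C)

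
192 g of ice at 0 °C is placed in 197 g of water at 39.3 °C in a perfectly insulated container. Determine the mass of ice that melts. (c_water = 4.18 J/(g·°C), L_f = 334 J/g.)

m_melted ≈ 96.9 g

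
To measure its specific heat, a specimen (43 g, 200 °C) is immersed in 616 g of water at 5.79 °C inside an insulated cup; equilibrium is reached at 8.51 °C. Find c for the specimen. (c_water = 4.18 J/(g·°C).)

c ≈ 0.851 J/(g·°C)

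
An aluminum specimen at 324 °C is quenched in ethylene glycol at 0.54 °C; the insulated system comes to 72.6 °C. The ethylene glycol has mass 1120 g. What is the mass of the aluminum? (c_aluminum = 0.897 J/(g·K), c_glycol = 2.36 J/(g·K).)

Heat lost by the aluminum = heat gained by the glycol:
m·0.897·(324 − 72.6) = 1120·2.36·(72.6 − 0.54)
225.51 m = 190469  ⇒  m ≈ 844.6 g

m ≈ 845 g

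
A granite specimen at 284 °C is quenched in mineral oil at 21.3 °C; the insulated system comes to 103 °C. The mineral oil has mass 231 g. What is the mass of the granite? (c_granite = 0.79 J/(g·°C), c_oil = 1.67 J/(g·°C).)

Setting the total heat transfer to zero:
m×0.79×(103 − 284) + 231×1.67×(103 − 21.3) = 0
-142.99 m = -31517
m = -31517/-142.99 ≈ 220.4 g

m ≈ 220 g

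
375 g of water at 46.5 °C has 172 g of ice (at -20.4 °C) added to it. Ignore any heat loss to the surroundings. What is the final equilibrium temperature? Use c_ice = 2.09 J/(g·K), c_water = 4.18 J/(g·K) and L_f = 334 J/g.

T_f ≈ 3.5 °C

Energy conservation, ΣQ = 0:
warm ice to 0 °C: 172·2.09·(0 − (-20.4)) = 7333.4; latent heat to melt: 172·334 = 57448; meltwater 0→T: 172·4.18·T = 718.96 T; water cools: 375·4.18·(T − 46.5) = 1567.5(T − 46.5)
2286.5 T = 72889 − 64781 = 8107.4
T ≈ 3.55 °C — above 0 °C, consistent with complete melting.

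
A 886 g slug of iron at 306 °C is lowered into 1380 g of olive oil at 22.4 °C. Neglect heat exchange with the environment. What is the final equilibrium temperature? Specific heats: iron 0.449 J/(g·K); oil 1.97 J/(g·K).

With ΣQ=0 the equilibrium temperature is the m·c-weighted mean:
T_f = (397.81*306 + 2718.6*22.4) / (397.81 + 2718.6)
    = 182628 / 3116.4 ≈ 58.60 °C

T_f ≈ 58.6 °C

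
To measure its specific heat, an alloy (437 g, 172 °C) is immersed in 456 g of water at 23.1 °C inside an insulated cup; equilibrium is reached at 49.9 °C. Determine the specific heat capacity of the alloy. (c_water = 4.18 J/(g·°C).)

Setting the total heat transfer to zero:
437×c×(49.9 − 172) + 456×4.18×(49.9 − 23.1) = 0
-53358 c = -51083
c = -51083/-53358 ≈ 0.9574 J/(g·°C)

c ≈ 0.957 J/(g·°C)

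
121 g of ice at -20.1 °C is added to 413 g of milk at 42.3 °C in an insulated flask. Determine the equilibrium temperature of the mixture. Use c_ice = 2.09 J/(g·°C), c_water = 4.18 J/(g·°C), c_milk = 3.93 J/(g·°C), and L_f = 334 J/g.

T_f ≈ 10.9 °C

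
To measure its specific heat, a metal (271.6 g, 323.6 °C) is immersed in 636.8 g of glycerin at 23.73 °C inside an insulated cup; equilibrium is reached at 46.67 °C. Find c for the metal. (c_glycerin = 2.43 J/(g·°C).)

c ≈ 0.472 J/(g·°C)

m_s c (T_s − T_f) = m_glycerin c_glycerin (T_f − T_0):
271.6×c×(323.6 − 46.67) = 636.8×2.43×(46.67 − 23.73)
75214 c = 35498  ⇒  c ≈ 0.472 J/(g·°C)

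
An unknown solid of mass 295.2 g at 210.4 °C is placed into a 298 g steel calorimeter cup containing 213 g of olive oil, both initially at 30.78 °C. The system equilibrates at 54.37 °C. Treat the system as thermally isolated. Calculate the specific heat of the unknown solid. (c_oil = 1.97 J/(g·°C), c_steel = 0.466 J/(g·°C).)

Heat gained plus heat lost sum to zero:
295.2·c·(54.37 − 210.4) + 213·1.97·(54.37 − 30.78) + 298·0.466·(54.37 − 30.78) = 0
-46060 c = -13174
c = -13174/-46060 ≈ 0.286 J/(g·°C)

c ≈ 0.286 J/(g·°C)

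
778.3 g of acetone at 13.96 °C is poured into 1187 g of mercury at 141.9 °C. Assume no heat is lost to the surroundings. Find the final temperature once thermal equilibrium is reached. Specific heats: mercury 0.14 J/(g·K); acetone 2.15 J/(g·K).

Setting the total heat transfer to zero:
1187·0.14·(T − 141.9) + 778.3·2.15·(T − 13.96) = 0
166.18(T − 141.9) + 1673.3(T − 13.96) = 0
1839.5 T = 46941
T = 46941/1839.5 ≈ 25.52 °C

T_f ≈ 25.5 °C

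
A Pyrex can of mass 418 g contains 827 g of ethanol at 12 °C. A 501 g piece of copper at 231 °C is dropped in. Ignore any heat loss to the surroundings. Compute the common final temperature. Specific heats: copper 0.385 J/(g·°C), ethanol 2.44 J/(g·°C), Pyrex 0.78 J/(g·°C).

Taking heat into each body as positive, Σ m c ΔT = 0:
501*0.385*(T − 231) + 827*2.44*(T − 12) + 418*0.78*(T − 12) = 0
(192.88 + 2017.9 + 326.04) T = 192.88*231 + 2017.9*12 + 326.04*12
T ≈ 28.65 °C

T_f ≈ 28.7 °C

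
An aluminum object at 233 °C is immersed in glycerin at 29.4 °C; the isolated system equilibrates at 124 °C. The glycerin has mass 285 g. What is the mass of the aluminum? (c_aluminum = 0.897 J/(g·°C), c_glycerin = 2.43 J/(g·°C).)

Setting the total heat transfer to zero:
m×0.897×(124 − 233) + 285×2.43×(124 − 29.4) = 0
-97.77 m = -65515
m = -65515/-97.77 ≈ 670.1 g

m ≈ 670 g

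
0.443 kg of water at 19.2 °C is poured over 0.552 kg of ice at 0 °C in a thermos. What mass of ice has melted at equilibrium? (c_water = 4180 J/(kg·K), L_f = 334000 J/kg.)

m_melted ≈ 0.106 kg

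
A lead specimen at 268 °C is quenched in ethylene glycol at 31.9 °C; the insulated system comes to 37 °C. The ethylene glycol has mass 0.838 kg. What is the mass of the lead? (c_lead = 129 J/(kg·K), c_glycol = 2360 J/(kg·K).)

m ≈ 0.338 kg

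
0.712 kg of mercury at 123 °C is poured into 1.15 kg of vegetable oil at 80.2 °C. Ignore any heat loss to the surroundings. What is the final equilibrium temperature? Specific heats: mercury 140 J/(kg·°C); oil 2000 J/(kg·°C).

T_f ≈ 82.0 °C

Let T be the final temperature. ΣQ_i = 0:
0.712×140×(T − 123) + 1.15×2000×(T − 80.2) = 0
99.68(T − 123) + 2300(T − 80.2) = 0
2399.7 T = 196721
T = 196721/2399.7 ≈ 81.98 °C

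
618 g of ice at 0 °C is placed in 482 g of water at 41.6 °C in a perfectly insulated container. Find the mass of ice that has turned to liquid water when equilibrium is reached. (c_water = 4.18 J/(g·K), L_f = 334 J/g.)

m_melted ≈ 251 g

Cooling the water to 0 °C releases 482×4.18×41.6 = 83814 J.
Fully melting the ice requires m_ice L_f = 618×334 = 206412 J.
83814 J < 206412 J, so only part of the ice melts and the system sits at 0 °C.
m_melted×334 = 83814  ⇒  m_melted ≈ 250.9 g.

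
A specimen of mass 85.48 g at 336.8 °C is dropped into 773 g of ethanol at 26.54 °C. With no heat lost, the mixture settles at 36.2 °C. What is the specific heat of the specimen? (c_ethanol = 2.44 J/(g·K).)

Energy conservation, ΣQ = 0:
85.48×c×(36.2 − 336.8) + 773×2.44×(36.2 − 26.54) = 0
-25695 c = -18220
c = -18220/-25695 ≈ 0.7091 J/(g·K)

c ≈ 0.709 J/(g·K)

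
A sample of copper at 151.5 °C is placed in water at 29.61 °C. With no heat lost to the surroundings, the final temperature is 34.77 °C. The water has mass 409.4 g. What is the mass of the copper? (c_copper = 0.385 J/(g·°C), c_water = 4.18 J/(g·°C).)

m ≈ 196 g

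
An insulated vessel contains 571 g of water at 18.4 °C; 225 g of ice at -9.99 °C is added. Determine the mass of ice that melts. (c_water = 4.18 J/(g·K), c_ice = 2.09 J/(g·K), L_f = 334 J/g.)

m_melted ≈ 117 g

Cooling the water to 0 °C releases 571·4.18·18.4 = 43917 J.
Warming the ice to 0 °C takes 225·2.09·9.99 = 4697.8 J, leaving 39219 J for melting.
Fully melting the ice requires m_ice L_f = 225·334 = 75150 J.
39219 J < 75150 J, so only part of the ice melts and the system sits at 0 °C.
Mass melted = 39219/334 ≈ 117.4 g.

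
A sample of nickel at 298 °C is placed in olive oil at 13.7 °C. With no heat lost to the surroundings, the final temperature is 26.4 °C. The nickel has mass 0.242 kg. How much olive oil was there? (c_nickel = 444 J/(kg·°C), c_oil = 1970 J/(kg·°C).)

m ≈ 1.17 kg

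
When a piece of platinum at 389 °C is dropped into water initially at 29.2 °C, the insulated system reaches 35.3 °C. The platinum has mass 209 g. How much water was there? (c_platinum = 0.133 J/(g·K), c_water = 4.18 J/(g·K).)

m ≈ 386 g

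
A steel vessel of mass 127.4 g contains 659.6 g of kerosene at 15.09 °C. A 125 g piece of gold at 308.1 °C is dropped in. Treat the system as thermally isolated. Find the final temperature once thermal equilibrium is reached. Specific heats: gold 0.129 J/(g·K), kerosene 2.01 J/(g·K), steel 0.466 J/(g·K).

T_f ≈ 18.5 °C

Heat gained plus heat lost sum to zero:
125×0.129×(T − 308.1) + 659.6×2.01×(T − 15.09) + 127.4×0.466×(T − 15.09) = 0
16.12(T − 308.1) + 1325.8(T − 15.09) + 59.37(T − 15.09) = 0
1401.3 T = 25870
T = 25870 / 1401.3 = 18.5 °C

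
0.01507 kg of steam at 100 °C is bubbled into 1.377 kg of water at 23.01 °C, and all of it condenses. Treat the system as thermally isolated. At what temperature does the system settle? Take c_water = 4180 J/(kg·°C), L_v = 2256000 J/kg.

Taking heat into each body as positive, Σ m c ΔT = 0:
latent heat released on condensation: 0.01507·2256000 = 33998
  condensed water 100 °C→T: 62.99(T − 100)
  original water: 5755.9(T − 23.01)
5818.9 T = 33998 + 6299.3 + 132442 = 172740
T ≈ 29.69 °C, under the boiling point, so the assumption holds.

T_f ≈ 29.7 °C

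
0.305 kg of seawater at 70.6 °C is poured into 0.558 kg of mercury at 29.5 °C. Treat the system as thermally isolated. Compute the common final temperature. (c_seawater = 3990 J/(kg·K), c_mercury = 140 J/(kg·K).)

T_f ≈ 68.1 °C

Set heat shed by the hot body equal to heat absorbed by the cold body:
0.305*3990*(70.6 − T) = 0.558*140*(T − 29.5)
1217(70.6 − T) = 78.12(T − 29.5)
1295.1 T = 88221  ⇒  T ≈ 68.12 °C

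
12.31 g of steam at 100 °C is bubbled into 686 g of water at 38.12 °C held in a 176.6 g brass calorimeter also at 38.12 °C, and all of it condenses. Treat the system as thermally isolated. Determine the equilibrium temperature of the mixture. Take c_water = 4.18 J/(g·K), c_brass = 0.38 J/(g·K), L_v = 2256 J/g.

T_f ≈ 48.5 °C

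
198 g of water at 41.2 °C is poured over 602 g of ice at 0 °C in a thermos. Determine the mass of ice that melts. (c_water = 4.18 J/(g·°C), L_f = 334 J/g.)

m_melted ≈ 102 g

Cooling the water to 0 °C releases 198×4.18×41.2 = 34099 J.
Melting all 602 g of ice would need 602×334 = 201068 J.
That's not enough to melt it all — equilibrium is at 0 °C with ice remaining.
m_melt = 34099 / L_f = 102.1 g.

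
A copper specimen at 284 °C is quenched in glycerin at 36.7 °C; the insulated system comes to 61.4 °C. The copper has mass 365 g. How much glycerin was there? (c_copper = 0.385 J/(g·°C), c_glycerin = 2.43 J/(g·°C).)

m ≈ 521 g

Heat lost by the copper = heat gained by the glycerin:
365×0.385×(284 − 61.4) = m×2.43×(61.4 − 36.7)
60.02 m = 31281  ⇒  m ≈ 521.2 g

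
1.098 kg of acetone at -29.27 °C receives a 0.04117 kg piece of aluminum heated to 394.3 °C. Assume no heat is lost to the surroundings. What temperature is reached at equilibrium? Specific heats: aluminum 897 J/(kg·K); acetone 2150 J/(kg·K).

T_f ≈ -22.7 °C

Setting the total heat transfer to zero:
0.04117*897*(T − 394.3) + 1.098*2150*(T − (-29.27)) = 0
36.93(T − 394.3) + 2360.7(T − (-29.27)) = 0
2397.6 T = -54536
T = -54536/2397.6 ≈ -22.75 °C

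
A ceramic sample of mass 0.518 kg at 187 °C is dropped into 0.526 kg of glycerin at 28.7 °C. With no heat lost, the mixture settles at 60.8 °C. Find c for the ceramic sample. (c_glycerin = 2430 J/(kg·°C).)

Heat lost by the ceramic sample = heat gained by the glycerin:
0.518×c×(187 − 60.8) = 0.526×2430×(60.8 − 28.7)
65.37 c = 41030  ⇒  c ≈ 627.6 J/(kg·°C)

c ≈ 628 J/(kg·°C)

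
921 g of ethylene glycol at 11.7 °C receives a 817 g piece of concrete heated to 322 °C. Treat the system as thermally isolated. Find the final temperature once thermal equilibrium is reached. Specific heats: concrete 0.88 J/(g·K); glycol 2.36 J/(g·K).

T_f ≈ 88.8 °C

T_f is the heat-capacity-weighted average of the initial temperatures:
T_f = (718.96·322 + 2173.6·11.7) / (718.96 + 2173.6)
    = 256936 / 2892.5 ≈ 88.83 °C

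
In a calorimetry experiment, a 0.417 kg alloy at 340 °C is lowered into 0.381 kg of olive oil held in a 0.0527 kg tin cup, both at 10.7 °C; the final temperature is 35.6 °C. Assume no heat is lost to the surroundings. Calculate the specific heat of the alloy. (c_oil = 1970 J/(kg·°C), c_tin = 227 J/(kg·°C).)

c ≈ 150 J/(kg·°C)

Net heat exchanged in the isolated system is zero:
0.417·c·(35.6 − 340) + 0.381·1970·(35.6 − 10.7) + 0.0527·227·(35.6 − 10.7) = 0
-126.93 c = -18987
c = -18987/-126.93 ≈ 149.6 J/(kg·°C)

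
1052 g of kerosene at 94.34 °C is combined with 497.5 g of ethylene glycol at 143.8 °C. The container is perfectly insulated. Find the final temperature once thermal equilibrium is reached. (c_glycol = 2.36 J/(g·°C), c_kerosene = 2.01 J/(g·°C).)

Set heat shed by the hot body equal to heat absorbed by the cold body:
497.5×2.36×(143.8 − T) = 1052×2.01×(T − 94.34)
1174.1(143.8 − T) = 2114.5(T − 94.34)
3288.6 T = 368319  ⇒  T ≈ 112.00 °C

T_f ≈ 112.0 °C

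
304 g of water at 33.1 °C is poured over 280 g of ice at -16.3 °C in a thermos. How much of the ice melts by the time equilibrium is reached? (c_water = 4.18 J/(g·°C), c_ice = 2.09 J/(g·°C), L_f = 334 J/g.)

m_melted ≈ 97.4 g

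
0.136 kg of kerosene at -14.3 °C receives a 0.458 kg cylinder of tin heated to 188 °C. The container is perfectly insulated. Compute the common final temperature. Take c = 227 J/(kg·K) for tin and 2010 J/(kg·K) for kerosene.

Heat lost by the tin equals heat gained by the kerosene:
0.458×227×(188 − T) = 0.136×2010×(T − (-14.3))
103.97(188 − T) = 273.36(T − (-14.3))
377.33 T = 15637  ⇒  T ≈ 41.44 °C

T_f ≈ 41.4 °C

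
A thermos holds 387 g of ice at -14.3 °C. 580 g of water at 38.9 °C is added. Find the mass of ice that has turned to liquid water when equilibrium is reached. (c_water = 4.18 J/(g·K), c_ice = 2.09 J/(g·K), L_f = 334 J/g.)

m_melted ≈ 248 g

Cooling the water to 0 °C releases 580·4.18·38.9 = 94309 J.
Of that, 387·2.09·14.3 = 11566 J goes to bring the ice to 0 °C, leaving 82743 J.
Fully melting the ice requires m_ice L_f = 387·334 = 129258 J.
That's not enough to melt it all — equilibrium is at 0 °C with ice remaining.
m_melted·334 = 82743  ⇒  m_melted ≈ 247.7 g.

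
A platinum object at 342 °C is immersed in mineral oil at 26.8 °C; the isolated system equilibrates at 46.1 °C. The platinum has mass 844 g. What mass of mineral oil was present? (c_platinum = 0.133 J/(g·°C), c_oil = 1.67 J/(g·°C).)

m ≈ 1030 g

|Q_platinum| = |Q_oil|:
844×0.133×(342 − 46.1) = m×1.67×(46.1 − 26.8)
32.23 m = 33215  ⇒  m ≈ 1031 g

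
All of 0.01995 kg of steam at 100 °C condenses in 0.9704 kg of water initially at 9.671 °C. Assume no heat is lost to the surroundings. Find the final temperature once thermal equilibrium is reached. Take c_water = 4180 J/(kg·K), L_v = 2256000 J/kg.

T_f ≈ 22.4 °C

Energy conservation, ΣQ = 0:
steam→water at 100 °C releases m L_v = 0.01995×2256000 = 45007; condensate cools 100→T: 0.01995×4180×(T − 100) = 83.39(T − 100); original water: 4056.3(T − 9.671)
4139.7 T = 45007 + 8339.1 + 39228 = 92575
T ≈ 22.36 °C, under the boiling point, so the assumption holds.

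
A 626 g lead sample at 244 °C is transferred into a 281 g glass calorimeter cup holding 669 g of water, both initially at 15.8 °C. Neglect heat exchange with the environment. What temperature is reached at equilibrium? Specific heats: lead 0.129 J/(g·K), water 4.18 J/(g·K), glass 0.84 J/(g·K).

T_f ≈ 21.7 °C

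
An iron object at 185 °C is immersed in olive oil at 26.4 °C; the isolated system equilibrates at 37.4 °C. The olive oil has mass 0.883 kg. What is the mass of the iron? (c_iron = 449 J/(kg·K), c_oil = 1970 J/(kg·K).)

m ≈ 0.289 kg

|Q_iron| = |Q_oil|:
m·449·(185 − 37.4) = 0.883·1970·(37.4 − 26.4)
66272 m = 19135  ⇒  m ≈ 0.2887 kg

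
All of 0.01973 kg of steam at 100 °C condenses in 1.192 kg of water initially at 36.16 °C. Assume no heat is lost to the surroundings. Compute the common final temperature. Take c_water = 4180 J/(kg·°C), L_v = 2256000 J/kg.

Sum of m c ΔT and latent-heat terms is zero:
condense steam: −0.01973·2256000 = −44511
  condensed water 100 °C→T: 82.47(T − 100)
  original water: 4982.6(T − 36.16)
5065 T = 44511 + 8247.1 + 180169 = 232927
T ≈ 45.99 °C — below 100 °C, confirming all the steam condensed.

T_f ≈ 46.0 °C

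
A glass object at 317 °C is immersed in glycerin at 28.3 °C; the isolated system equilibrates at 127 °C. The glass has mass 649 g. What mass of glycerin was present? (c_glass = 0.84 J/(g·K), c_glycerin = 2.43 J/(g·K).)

m ≈ 432 g

Heat gained plus heat lost sum to zero:
649×0.84×(127 − 317) + m×2.43×(127 − 28.3) = 0
239.84 m = 103580
m = 103580/239.84 ≈ 431.9 g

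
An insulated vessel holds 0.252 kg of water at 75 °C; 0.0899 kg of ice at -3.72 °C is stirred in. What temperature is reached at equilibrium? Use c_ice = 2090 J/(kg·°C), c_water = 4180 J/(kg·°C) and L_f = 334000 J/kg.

T_f ≈ 33.8 °C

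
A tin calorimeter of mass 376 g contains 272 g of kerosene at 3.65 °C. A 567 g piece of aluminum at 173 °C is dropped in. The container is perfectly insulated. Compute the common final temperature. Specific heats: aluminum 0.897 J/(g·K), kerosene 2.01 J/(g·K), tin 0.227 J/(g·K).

Energy conservation, ΣQ = 0:
567·0.897·(T − 173) + 272·2.01·(T − 3.65) + 376·0.227·(T − 3.65) = 0
1140.7 T = 90295
T ≈ 79.16 °C

T_f ≈ 79.2 °C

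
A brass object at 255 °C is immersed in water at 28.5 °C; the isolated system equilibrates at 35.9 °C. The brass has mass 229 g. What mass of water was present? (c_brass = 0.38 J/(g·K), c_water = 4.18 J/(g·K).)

Conservation of energy gives ΣQ = 0:
229×0.38×(35.9 − 255) + m×4.18×(35.9 − 28.5) = 0
30.93 m = 19066
m = 19066/30.93 ≈ 616.4 g

m ≈ 616 g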